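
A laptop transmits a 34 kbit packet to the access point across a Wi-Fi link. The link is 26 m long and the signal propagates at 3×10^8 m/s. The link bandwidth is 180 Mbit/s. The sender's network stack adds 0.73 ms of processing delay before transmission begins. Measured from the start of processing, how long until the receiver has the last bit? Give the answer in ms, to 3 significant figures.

0.919 ms

L = 34000 bits.
Transmission delay = L/R = 34000 / 180000000 = 0.188889 ms.
Propagation delay = d/s = 26 m / 300000000 m/s = 8.66667e-05 ms.
Plus processing delay 0.73 ms = 0.73 ms.
Total = 0.919 ms.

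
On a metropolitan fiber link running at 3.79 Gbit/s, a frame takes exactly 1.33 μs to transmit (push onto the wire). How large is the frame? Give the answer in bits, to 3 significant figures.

L = R × t_tx = 3790000000 b/s × 1.33e-06 s = 5040.7 bits.

5040 bits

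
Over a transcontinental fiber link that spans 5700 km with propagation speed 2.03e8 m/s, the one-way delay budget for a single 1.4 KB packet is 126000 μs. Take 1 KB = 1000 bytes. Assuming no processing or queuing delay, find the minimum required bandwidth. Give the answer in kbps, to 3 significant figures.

L = 11200 bits.
Propagation delay = 5700000 / 2.03e+08 = 28078.8 μs.
Transmission budget = 126000 − 28078.8 = 97921.2 μs.
R ≥ L / t_tx = 11200 bits / 0.0979212 s = 114 kbps.

114 kbps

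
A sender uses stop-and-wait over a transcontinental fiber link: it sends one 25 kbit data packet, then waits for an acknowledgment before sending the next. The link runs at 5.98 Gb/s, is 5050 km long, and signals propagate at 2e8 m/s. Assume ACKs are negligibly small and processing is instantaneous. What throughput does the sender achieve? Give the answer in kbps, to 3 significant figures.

t_tx = L/R = 25000/5980000000 = 4.1806e-06 s.
t_prop = 5050000/200000000 = 0.02525 s; RTT = 0.0505 s.
Cycle = t_tx + RTT = 0.0505042 s.
Throughput = L / cycle = 25000 / 0.0505042 = 495 kbps.

495 kbps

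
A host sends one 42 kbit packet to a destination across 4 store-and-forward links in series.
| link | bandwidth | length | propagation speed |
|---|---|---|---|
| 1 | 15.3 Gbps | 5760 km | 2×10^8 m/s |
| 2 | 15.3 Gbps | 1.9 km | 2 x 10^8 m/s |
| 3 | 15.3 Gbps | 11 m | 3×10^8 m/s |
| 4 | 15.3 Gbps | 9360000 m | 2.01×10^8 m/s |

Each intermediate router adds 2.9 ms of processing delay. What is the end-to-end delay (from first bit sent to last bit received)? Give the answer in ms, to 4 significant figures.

L = 42000 bits.
Transmission delay per hop = L/R = 42000/15300000000 = 0.0027451 ms; 4 hops → 0.0109804 ms.
Propagation delays (d/s per hop): 28.8, 0.0095, 3.66667e-05, 46.5672 ms; sum = 75.3767 ms.
Processing at 3 router(s): 3 × 2.9 ms = 8.7 ms.
End-to-end = 84.09 ms.

84.09 ms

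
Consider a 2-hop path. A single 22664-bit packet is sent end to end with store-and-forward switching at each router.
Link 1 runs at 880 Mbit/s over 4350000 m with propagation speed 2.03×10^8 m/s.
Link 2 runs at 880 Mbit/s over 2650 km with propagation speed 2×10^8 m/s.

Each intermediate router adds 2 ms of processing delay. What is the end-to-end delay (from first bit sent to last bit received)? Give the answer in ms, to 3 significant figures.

36.7 ms

Transmission delay per hop = L/R = 22664/880000000 = 0.0257545 ms; 2 hops → 0.0515091 ms.
Propagation delays (d/s per hop): 21.4286, 13.25 ms; sum = 34.6786 ms.
Processing at 1 router(s): 1 × 2 ms = 2 ms.
End-to-end = 36.7 ms.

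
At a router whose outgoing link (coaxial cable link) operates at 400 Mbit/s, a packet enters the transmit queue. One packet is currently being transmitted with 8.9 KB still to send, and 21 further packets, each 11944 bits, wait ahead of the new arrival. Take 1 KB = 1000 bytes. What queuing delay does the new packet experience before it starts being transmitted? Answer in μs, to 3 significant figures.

Each queued packet: L/R = 11944/400000000 = 29.86 μs.
21 queued → 627.06 μs.
Plus remaining 71200 bits of current packet: 178 μs.
Queuing delay = 805 μs.

805 μs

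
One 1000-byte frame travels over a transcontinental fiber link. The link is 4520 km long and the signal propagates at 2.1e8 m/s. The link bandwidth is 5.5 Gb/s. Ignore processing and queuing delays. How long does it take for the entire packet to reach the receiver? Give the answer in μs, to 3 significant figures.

21500 μs

L = 1000 × 8 = 8000 bits.
Transmission delay = L/R = 8000 / 5500000000 = 1.45455 μs.
Propagation delay = d/s = 4520000 m / 210000000 m/s = 21523.8 μs.
Total = 21500 μs.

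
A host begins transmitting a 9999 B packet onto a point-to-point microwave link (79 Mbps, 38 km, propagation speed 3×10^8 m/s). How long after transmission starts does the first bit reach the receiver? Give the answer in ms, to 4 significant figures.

0.1267 ms

First bit experiences only propagation delay: d/s = 38000/300000000 = 0.1267 ms.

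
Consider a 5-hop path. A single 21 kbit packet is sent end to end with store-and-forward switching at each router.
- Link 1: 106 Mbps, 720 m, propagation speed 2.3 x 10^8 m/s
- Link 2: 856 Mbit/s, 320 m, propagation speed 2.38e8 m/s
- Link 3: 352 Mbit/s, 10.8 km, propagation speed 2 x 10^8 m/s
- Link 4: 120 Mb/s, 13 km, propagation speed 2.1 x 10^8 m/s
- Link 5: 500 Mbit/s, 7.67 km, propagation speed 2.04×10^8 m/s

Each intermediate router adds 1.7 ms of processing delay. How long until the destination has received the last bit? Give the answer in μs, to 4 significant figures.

L = 21000 bits.
Transmission delays (L/R per hop): 198.113, 24.5327, 59.6591, 175, 42 μs; sum = 499.305 μs.
Propagation delays (d/s per hop): 3.13043, 1.34454, 54, 61.9048, 37.598 μs; sum = 157.978 μs.
Processing at 4 router(s): 4 × 1.7 ms = 6800 μs.
End-to-end = 7457 μs.

7457 μs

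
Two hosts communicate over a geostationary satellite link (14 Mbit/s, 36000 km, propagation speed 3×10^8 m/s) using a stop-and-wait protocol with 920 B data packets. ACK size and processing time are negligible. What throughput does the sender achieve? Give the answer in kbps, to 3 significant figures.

30.6 kbps

t_tx = L/R = 7360/14000000 = 0.000525714 s.
t_prop = 36000000/300000000 = 0.12 s; RTT = 0.24 s.
Cycle = t_tx + RTT = 0.240526 s.
Throughput = L / cycle = 7360 / 0.240526 = 30.6 kbps.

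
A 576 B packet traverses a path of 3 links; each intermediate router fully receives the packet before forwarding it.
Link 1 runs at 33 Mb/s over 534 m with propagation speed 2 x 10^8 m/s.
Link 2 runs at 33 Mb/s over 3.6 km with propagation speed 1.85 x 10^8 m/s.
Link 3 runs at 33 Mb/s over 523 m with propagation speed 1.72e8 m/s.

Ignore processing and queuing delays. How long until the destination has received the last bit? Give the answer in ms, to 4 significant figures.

0.4441 ms

L = 576 × 8 = 4608 bits.
Transmission delay per hop = L/R = 4608/33000000 = 0.139636 ms; 3 hops → 0.418909 ms.
Propagation delays (d/s per hop): 0.00267, 0.0194595, 0.0030407 ms; sum = 0.0251702 ms.
End-to-end = 0.4441 ms.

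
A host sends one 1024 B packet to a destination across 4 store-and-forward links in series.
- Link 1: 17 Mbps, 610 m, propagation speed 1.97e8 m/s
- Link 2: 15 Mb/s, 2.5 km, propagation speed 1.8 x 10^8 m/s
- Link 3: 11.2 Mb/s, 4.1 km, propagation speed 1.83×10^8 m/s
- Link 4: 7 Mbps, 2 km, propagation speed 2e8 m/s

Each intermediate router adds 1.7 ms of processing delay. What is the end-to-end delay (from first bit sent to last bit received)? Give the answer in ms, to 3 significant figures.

L = 1024 × 8 = 8192 bits.
Transmission delays (L/R per hop): 0.481882, 0.546133, 0.731429, 1.17029 ms; sum = 2.92973 ms.
Propagation delays (d/s per hop): 0.00309645, 0.0138889, 0.0224044, 0.01 ms; sum = 0.0493897 ms.
Processing at 3 router(s): 3 × 1.7 ms = 5.1 ms.
End-to-end = 8.08 ms.

8.08 ms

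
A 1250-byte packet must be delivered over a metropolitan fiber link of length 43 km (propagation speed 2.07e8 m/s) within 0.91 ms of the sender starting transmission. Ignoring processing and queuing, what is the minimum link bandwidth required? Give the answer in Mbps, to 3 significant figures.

L = 10000 bits.
Propagation delay = 43000 / 2.07e+08 = 0.207729 ms.
Transmission budget = 0.91 − 0.207729 = 0.702271 ms.
R ≥ L / t_tx = 10000 bits / 0.000702271 s = 14.2 Mbps.

14.2 Mbps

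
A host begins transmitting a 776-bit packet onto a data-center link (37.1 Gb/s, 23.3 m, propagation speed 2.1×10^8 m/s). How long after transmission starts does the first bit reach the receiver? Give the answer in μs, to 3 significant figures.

0.111 μs

First bit experiences only propagation delay: d/s = 23.3/210000000 = 0.111 μs.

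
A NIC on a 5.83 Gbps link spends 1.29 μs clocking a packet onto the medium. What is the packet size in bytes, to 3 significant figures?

940 bytes

L = R × t_tx = 5830000000 b/s × 1.29e-06 s = 7520.7 bits.
In bytes: 7520.7 / 8 = 940 bytes.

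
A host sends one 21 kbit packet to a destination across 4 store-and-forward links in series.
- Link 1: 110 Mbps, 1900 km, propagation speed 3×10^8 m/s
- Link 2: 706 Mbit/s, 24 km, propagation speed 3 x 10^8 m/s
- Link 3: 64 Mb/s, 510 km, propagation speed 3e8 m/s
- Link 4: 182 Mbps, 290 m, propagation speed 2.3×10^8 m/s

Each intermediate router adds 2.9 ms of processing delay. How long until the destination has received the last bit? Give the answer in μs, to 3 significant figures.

L = 21000 bits.
Transmission delays (L/R per hop): 190.909, 29.745, 328.125, 115.385 μs; sum = 664.164 μs.
Propagation delays (d/s per hop): 6333.33, 80, 1700, 1.26087 μs; sum = 8114.59 μs.
Processing at 3 router(s): 3 × 2.9 ms = 8700 μs.
End-to-end = 17500 μs.

17500 μs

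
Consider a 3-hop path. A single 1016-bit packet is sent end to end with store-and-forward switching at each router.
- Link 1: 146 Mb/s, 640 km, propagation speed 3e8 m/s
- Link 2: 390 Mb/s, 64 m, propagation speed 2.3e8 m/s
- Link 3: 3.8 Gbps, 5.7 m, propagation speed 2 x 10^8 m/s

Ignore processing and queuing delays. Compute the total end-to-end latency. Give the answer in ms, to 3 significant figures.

Transmission delays (L/R per hop): 0.0069589, 0.00260513, 0.000267368 ms; sum = 0.0098314 ms.
Propagation delays (d/s per hop): 2.13333, 0.000278261, 2.85e-05 ms; sum = 2.13364 ms.
End-to-end = 2.14 ms.

2.14 ms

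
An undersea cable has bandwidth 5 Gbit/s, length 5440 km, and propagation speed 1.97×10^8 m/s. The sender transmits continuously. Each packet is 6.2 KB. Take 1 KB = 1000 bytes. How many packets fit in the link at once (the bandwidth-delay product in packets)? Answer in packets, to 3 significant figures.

Propagation delay = 5440000 / 197000000 = 0.0276142 s.
BDP = R × t_prop = 5000000000 × 0.0276142 = 138071000 bits.
In packets of 49600 bits: 2780 packets.

2780 packets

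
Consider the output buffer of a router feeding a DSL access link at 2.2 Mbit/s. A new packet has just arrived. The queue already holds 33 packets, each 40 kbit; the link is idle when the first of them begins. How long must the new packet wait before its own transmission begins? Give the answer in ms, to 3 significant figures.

600 ms

Each queued packet: L/R = 40000/2200000 = 18.1818 ms.
33 queued → 600 ms.
Queuing delay = 600 ms.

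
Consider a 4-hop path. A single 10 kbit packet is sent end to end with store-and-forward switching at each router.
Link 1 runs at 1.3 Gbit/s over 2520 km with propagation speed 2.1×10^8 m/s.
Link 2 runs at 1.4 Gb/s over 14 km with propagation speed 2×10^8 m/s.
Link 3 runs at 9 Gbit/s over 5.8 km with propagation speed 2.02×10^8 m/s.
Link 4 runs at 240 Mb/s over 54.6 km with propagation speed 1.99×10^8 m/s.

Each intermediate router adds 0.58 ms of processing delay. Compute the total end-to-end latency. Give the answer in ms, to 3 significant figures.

L = 10000 bits.
Transmission delays (L/R per hop): 0.00769231, 0.00714286, 0.00111111, 0.0416667 ms; sum = 0.0576129 ms.
Propagation delays (d/s per hop): 12, 0.07, 0.0287129, 0.274372 ms; sum = 12.3731 ms.
Processing at 3 router(s): 3 × 0.58 ms = 1.74 ms.
End-to-end = 14.2 ms.

14.2 ms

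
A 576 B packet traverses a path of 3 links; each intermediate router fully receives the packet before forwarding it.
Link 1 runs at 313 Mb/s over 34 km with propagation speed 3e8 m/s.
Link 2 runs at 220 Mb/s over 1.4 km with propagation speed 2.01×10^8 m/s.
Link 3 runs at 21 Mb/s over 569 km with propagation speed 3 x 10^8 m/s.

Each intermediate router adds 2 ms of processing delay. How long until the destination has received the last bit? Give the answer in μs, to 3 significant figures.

6270 μs

L = 576 × 8 = 4608 bits.
Transmission delays (L/R per hop): 14.722, 20.9455, 219.429 μs; sum = 255.096 μs.
Propagation delays (d/s per hop): 113.333, 6.96517, 1896.67 μs; sum = 2016.97 μs.
Processing at 2 router(s): 2 × 2 ms = 4000 μs.
End-to-end = 6270 μs.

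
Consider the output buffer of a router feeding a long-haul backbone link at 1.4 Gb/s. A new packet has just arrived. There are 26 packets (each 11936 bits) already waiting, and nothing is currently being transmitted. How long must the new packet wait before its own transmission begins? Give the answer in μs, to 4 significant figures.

Each queued packet: L/R = 11936/1400000000 = 8.52571 μs.
26 queued → 221.669 μs.
Queuing delay = 221.7 μs.

221.7 μs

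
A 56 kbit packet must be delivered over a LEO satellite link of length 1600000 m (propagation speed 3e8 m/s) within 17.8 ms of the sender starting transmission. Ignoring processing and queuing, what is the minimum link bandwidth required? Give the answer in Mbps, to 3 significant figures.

Propagation delay = 1600000 / 300000000 = 5.33333 ms.
Transmission budget = 17.8 − 5.33333 = 12.4667 ms.
R ≥ L / t_tx = 56000 bits / 0.0124667 s = 4.49 Mbps.

4.49 Mbps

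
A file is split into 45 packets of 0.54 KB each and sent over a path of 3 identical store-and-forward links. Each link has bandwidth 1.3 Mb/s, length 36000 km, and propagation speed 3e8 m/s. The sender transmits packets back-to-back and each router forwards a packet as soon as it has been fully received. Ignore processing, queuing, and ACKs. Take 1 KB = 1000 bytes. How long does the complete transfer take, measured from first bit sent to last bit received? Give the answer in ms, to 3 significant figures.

516 ms

Per-hop transmission t_tx = L/R = 4320/1300000 = 3.32308 ms.
Per-hop propagation t_prop = 36000000/300000000 = 120 ms.
Pipeline fill: first packet needs 3·t_tx to clear all hops; remaining 44 packets each add one t_tx.
Total = (3+45-1)·t_tx + 3·t_prop = 47·3.32308 + 3·120 = 516 ms.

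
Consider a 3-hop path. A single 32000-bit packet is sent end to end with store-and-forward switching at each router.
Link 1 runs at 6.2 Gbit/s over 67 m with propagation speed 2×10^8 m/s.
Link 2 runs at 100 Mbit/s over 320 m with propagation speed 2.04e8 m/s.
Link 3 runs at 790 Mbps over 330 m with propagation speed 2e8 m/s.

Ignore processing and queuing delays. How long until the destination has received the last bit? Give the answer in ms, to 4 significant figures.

Transmission delays (L/R per hop): 0.00516129, 0.32, 0.0405063 ms; sum = 0.365668 ms.
Propagation delays (d/s per hop): 0.000335, 0.00156863, 0.00165 ms; sum = 0.00355363 ms.
End-to-end = 0.3692 ms.

0.3692 ms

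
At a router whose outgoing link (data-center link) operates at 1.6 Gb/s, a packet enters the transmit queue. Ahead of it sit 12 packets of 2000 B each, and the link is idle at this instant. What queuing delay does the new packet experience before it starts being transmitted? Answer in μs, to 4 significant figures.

120.0 μs

Each queued packet: L/R = 16000/1600000000 = 10 μs.
12 queued → 120 μs.
Queuing delay = 120.0 μs.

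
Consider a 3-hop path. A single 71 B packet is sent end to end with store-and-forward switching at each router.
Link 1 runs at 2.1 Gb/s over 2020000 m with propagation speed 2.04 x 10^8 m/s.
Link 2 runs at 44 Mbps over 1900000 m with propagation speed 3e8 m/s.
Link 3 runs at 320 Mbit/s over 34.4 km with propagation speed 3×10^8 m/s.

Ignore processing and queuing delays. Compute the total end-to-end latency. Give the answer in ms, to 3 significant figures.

16.4 ms

L = 71 × 8 = 568 bits.
Transmission delays (L/R per hop): 0.000270476, 0.0129091, 0.001775 ms; sum = 0.0149546 ms.
Propagation delays (d/s per hop): 9.90196, 6.33333, 0.114667 ms; sum = 16.35 ms.
End-to-end = 16.4 ms.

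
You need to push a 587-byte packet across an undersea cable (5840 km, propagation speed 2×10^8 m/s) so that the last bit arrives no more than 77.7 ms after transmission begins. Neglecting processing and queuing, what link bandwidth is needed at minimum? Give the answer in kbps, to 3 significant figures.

L = 4696 bits.
Propagation delay = 5840000 / 200000000 = 29.2 ms.
Transmission budget = 77.7 − 29.2 = 48.5 ms.
R ≥ L / t_tx = 4696 bits / 0.0485 s = 96.8 kbps.

96.8 kbps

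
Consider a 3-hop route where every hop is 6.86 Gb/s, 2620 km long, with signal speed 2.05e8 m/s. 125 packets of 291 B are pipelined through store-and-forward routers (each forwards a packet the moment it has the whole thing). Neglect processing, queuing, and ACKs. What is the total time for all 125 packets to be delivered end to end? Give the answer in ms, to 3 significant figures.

38.4 ms

Per-hop transmission t_tx = L/R = 2328/6860000000 = 0.000339359 ms.
Per-hop propagation t_prop = 2620000/2.05e+08 = 12.7805 ms.
Pipeline fill: first packet needs 3·t_tx to clear all hops; remaining 124 packets each add one t_tx.
Total = (3+125-1)·t_tx + 3·t_prop = 127·0.000339359 + 3·12.7805 = 38.4 ms.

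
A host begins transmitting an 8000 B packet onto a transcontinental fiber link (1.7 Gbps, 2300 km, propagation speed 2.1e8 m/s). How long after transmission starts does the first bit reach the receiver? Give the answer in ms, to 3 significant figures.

11.0 ms

First bit experiences only propagation delay: d/s = 2300000/210000000 = 11.0 ms.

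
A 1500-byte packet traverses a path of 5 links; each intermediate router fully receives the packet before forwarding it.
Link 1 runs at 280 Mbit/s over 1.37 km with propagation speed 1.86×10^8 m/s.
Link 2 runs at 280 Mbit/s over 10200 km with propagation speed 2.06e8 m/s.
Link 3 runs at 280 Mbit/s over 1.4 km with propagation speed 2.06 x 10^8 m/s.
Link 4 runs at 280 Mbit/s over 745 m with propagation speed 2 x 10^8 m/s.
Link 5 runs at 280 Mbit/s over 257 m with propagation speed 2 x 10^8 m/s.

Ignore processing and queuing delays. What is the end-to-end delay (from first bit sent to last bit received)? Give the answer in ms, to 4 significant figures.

49.75 ms

L = 1500 × 8 = 12000 bits.
Transmission delay per hop = L/R = 12000/280000000 = 0.0428571 ms; 5 hops → 0.214286 ms.
Propagation delays (d/s per hop): 0.00736559, 49.5146, 0.00679612, 0.003725, 0.001285 ms; sum = 49.5337 ms.
End-to-end = 49.75 ms.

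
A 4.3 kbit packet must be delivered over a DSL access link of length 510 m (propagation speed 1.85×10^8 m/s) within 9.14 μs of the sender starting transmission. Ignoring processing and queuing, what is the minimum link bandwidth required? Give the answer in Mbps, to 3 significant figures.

674 Mbps

Propagation delay = 510 / 185000000 = 2.75676 μs.
Transmission budget = 9.14 − 2.75676 = 6.38324 μs.
R ≥ L / t_tx = 4300 bits / 6.38324e-06 s = 674 Mbps.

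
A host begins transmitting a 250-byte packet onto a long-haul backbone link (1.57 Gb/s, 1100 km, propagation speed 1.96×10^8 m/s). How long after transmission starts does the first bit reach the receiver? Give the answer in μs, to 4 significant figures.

First bit experiences only propagation delay: d/s = 1100000/196000000 = 5612 μs.

5612 μs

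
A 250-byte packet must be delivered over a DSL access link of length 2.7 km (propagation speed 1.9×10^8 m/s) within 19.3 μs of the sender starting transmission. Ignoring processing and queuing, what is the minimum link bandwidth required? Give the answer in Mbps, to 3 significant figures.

L = 2000 bits.
Propagation delay = 2700 / 190000000 = 14.2105 μs.
Transmission budget = 19.3 − 14.2105 = 5.08947 μs.
R ≥ L / t_tx = 2000 bits / 5.08947e-06 s = 393 Mbps.

393 Mbps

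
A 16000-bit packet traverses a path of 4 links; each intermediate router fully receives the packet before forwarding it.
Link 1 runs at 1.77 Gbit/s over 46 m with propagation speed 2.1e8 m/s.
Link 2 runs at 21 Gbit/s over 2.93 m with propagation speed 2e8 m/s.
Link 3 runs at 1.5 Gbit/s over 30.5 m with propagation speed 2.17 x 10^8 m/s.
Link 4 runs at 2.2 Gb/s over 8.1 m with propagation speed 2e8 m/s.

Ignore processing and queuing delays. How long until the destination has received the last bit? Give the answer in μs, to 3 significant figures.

28.2 μs

Transmission delays (L/R per hop): 9.03955, 0.761905, 10.6667, 7.27273 μs; sum = 27.7408 μs.
Propagation delays (d/s per hop): 0.219048, 0.01465, 0.140553, 0.0405 μs; sum = 0.414751 μs.
End-to-end = 28.2 μs.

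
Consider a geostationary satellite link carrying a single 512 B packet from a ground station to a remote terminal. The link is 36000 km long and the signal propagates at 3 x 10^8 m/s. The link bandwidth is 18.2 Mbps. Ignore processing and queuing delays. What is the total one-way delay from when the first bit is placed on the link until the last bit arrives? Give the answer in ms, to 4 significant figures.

120.2 ms

L = 512 × 8 = 4096 bits.
Transmission delay = L/R = 4096 / 18200000 = 0.225055 ms.
Propagation delay = d/s = 36000000 m / 300000000 m/s = 120 ms.
Total = 120.2 ms.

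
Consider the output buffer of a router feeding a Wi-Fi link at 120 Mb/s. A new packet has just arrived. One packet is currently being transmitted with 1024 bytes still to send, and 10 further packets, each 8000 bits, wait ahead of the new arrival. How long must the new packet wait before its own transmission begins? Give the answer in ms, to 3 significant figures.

Each queued packet: L/R = 8000/120000000 = 0.0666667 ms.
10 queued → 0.666667 ms.
Plus remaining 8192 bits of current packet: 0.0682667 ms.
Queuing delay = 0.735 ms.

0.735 ms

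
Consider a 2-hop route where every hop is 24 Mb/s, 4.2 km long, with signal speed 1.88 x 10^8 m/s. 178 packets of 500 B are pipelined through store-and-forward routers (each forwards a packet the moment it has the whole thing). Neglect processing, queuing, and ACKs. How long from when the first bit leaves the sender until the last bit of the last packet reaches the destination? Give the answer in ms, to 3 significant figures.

Per-hop transmission t_tx = L/R = 4000/24000000 = 0.166667 ms.
Per-hop propagation t_prop = 4200/188000000 = 0.0223404 ms.
Pipeline fill: first packet needs 2·t_tx to clear all hops; remaining 177 packets each add one t_tx.
Total = (2+178-1)·t_tx + 2·t_prop = 179·0.166667 + 2·0.0223404 = 29.9 ms.

29.9 ms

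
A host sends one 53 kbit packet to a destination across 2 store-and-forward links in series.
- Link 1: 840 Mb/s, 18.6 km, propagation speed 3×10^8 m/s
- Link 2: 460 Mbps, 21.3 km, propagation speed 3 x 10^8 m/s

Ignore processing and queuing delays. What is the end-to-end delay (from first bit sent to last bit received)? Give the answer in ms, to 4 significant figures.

0.3113 ms

L = 53000 bits.
Transmission delays (L/R per hop): 0.0630952, 0.115217 ms; sum = 0.178313 ms.
Propagation delays (d/s per hop): 0.062, 0.071 ms; sum = 0.133 ms.
End-to-end = 0.3113 ms.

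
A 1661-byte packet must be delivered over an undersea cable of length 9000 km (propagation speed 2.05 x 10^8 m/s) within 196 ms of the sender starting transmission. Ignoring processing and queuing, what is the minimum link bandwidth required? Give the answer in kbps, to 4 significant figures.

L = 13288 bits.
Propagation delay = 9000000 / 2.05e+08 = 43.9024 ms.
Transmission budget = 196 − 43.9024 = 152.098 ms.
R ≥ L / t_tx = 13288 bits / 0.152098 s = 87.36 kbps.

87.36 kbps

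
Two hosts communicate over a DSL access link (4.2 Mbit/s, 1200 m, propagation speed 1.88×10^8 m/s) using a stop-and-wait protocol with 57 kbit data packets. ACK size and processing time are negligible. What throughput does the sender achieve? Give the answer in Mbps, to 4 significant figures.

4.196 Mbps

t_tx = L/R = 57000/4200000 = 0.0135714 s.
t_prop = 1200/188000000 = 6.38298e-06 s; RTT = 1.2766e-05 s.
Cycle = t_tx + RTT = 0.0135842 s.
Throughput = L / cycle = 57000 / 0.0135842 = 4.196 Mbps.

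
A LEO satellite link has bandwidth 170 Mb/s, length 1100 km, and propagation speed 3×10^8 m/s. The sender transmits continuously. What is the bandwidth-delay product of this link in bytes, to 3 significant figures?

77900 bytes

Propagation delay = 1100000 / 300000000 = 0.00366667 s.
BDP = R × t_prop = 170000000 × 0.00366667 = 623333 bits.
In bytes: 623333/8 = 77900 bytes.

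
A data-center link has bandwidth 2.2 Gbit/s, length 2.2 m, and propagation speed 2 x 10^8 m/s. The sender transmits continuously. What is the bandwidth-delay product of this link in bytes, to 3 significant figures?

3.03 bytes

Propagation delay = 2.2 / 200000000 = 1.1e-08 s.
BDP = R × t_prop = 2200000000 × 1.1e-08 = 24.2 bits.
In bytes: 24.2/8 = 3.03 bytes.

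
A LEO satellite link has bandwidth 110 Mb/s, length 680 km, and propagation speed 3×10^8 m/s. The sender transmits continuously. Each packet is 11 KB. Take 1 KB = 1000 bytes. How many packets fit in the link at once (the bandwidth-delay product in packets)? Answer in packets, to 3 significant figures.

Propagation delay = 680000 / 300000000 = 0.00226667 s.
BDP = R × t_prop = 110000000 × 0.00226667 = 249333 bits.
In packets of 88000 bits: 2.83 packets.

2.83 packets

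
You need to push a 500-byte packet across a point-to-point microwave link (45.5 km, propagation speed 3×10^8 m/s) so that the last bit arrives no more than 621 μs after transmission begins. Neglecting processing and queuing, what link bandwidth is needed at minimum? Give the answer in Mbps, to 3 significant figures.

8.52 Mbps

L = 4000 bits.
Propagation delay = 45500 / 300000000 = 151.667 μs.
Transmission budget = 621 − 151.667 = 469.333 μs.
R ≥ L / t_tx = 4000 bits / 0.000469333 s = 8.52 Mbps.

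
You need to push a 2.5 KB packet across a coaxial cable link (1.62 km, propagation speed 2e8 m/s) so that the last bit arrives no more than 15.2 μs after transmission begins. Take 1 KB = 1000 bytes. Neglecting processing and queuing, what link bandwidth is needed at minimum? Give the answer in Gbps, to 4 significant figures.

2.817 Gbps

L = 20000 bits.
Propagation delay = 1620 / 200000000 = 8.1 μs.
Transmission budget = 15.2 − 8.1 = 7.1 μs.
R ≥ L / t_tx = 20000 bits / 7.1e-06 s = 2.817 Gbps.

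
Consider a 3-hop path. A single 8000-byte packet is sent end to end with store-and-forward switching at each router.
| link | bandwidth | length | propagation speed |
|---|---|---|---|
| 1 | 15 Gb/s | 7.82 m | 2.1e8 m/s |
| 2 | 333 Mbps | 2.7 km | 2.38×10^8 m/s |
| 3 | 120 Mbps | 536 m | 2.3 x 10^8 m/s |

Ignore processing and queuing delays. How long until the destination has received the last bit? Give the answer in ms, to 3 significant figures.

0.744 ms

L = 8000 × 8 = 64000 bits.
Transmission delays (L/R per hop): 0.00426667, 0.192192, 0.533333 ms; sum = 0.729792 ms.
Propagation delays (d/s per hop): 3.72381e-05, 0.0113445, 0.00233043 ms; sum = 0.0137122 ms.
End-to-end = 0.744 ms.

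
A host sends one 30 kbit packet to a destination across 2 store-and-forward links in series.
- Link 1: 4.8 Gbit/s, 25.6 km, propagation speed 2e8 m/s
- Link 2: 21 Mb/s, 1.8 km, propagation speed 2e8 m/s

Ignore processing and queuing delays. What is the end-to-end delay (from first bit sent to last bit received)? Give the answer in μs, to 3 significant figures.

L = 30000 bits.
Transmission delays (L/R per hop): 6.25, 1428.57 μs; sum = 1434.82 μs.
Propagation delays (d/s per hop): 128, 9 μs; sum = 137 μs.
End-to-end = 1570 μs.

1570 μs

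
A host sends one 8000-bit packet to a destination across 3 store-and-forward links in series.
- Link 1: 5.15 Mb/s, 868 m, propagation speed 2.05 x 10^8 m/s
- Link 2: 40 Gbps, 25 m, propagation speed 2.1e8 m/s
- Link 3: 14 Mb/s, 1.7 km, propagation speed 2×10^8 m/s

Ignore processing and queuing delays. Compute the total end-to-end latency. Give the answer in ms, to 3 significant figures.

Transmission delays (L/R per hop): 1.5534, 0.0002, 0.571429 ms; sum = 2.12503 ms.
Propagation delays (d/s per hop): 0.00423415, 0.000119048, 0.0085 ms; sum = 0.0128532 ms.
End-to-end = 2.14 ms.

2.14 ms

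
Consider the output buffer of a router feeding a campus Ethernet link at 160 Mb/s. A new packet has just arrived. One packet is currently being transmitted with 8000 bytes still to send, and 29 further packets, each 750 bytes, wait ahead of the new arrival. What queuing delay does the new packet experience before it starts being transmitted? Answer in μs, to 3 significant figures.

Each queued packet: L/R = 6000/160000000 = 37.5 μs.
29 queued → 1087.5 μs.
Plus remaining 64000 bits of current packet: 400 μs.
Queuing delay = 1490 μs.

1490 μs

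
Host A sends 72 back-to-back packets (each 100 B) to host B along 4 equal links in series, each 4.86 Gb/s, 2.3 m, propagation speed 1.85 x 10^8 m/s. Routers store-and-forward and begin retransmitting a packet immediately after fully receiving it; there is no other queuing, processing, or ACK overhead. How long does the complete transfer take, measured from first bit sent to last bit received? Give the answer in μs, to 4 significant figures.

Per-hop transmission t_tx = L/R = 800/4860000000 = 0.164609 μs.
Per-hop propagation t_prop = 2.3/185000000 = 0.0124324 μs.
Pipeline fill: first packet needs 4·t_tx to clear all hops; remaining 71 packets each add one t_tx.
Total = (4+72-1)·t_tx + 4·t_prop = 75·0.164609 + 4·0.0124324 = 12.40 μs.

12.40 μs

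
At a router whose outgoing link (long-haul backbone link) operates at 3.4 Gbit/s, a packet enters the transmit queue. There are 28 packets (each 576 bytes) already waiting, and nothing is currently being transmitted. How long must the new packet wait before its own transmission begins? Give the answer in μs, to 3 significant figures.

Each queued packet: L/R = 4608/3400000000 = 1.35529 μs.
28 queued → 37.9482 μs.
Queuing delay = 37.9 μs.

37.9 μs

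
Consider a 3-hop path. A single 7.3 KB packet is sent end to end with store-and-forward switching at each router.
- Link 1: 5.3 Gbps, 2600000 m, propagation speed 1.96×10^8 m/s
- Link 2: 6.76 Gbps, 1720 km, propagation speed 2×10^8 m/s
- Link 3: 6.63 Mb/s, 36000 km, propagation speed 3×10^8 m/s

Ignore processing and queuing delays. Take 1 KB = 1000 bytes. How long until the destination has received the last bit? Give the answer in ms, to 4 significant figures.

L = 58400 bits.
Transmission delays (L/R per hop): 0.0110189, 0.00863905, 8.80845 ms; sum = 8.8281 ms.
Propagation delays (d/s per hop): 13.2653, 8.6, 120 ms; sum = 141.865 ms.
End-to-end = 150.7 ms.

150.7 ms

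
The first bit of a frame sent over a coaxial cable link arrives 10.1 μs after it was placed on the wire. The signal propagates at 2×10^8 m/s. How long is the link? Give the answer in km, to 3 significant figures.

d = s × t_prop = 200000000 × 1.01e-05 = 2.02 km.

2.02 km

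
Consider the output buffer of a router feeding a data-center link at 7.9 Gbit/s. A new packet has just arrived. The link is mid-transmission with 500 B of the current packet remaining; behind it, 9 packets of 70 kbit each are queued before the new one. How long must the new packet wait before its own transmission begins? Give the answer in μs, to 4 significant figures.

Each queued packet: L/R = 70000/7900000000 = 8.86076 μs.
9 queued → 79.7468 μs.
Plus remaining 4000 bits of current packet: 0.506329 μs.
Queuing delay = 80.25 μs.

80.25 μs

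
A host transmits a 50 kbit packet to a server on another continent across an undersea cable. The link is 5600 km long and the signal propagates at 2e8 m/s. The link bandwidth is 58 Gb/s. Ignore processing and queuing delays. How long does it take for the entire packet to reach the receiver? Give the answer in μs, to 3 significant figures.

L = 50000 bits.
Transmission delay = L/R = 50000 / 58000000000 = 0.862069 μs.
Propagation delay = d/s = 5600000 m / 200000000 m/s = 28000 μs.
Total = 28000 μs.

28000 μs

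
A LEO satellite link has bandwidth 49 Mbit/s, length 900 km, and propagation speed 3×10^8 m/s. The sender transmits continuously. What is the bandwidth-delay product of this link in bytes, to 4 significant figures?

18380 bytes

Propagation delay = 900000 / 300000000 = 0.003 s.
BDP = R × t_prop = 49000000 × 0.003 = 147000 bits.
In bytes: 147000/8 = 18380 bytes.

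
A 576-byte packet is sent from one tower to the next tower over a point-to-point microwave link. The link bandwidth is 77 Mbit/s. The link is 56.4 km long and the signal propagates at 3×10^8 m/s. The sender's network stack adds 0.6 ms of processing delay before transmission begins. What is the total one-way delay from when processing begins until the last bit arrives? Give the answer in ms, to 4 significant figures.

0.8478 ms

L = 576 × 8 = 4608 bits.
Transmission delay = L/R = 4608 / 77000000 = 0.0598442 ms.
Propagation delay = d/s = 56400 m / 300000000 m/s = 0.188 ms.
Plus processing delay 0.6 ms = 0.6 ms.
Total = 0.8478 ms.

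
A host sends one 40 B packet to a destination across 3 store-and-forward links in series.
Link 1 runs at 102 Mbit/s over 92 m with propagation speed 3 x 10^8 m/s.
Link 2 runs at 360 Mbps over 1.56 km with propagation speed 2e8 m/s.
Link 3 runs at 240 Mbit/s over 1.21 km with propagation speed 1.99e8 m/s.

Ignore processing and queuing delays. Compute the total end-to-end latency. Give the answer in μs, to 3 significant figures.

19.5 μs

L = 40 × 8 = 320 bits.
Transmission delays (L/R per hop): 3.13725, 0.888889, 1.33333 μs; sum = 5.35948 μs.
Propagation delays (d/s per hop): 0.306667, 7.8, 6.0804 μs; sum = 14.1871 μs.
End-to-end = 19.5 μs.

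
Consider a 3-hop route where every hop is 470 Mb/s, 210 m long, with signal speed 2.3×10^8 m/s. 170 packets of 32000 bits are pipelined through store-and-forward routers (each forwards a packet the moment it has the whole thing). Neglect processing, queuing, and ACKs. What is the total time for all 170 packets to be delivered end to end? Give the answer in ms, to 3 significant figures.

11.7 ms

Per-hop transmission t_tx = L/R = 32000/470000000 = 0.0680851 ms.
Per-hop propagation t_prop = 210/2.3e+08 = 0.000913043 ms.
Pipeline fill: first packet needs 3·t_tx to clear all hops; remaining 169 packets each add one t_tx.
Total = (3+170-1)·t_tx + 3·t_prop = 172·0.0680851 + 3·0.000913043 = 11.7 ms.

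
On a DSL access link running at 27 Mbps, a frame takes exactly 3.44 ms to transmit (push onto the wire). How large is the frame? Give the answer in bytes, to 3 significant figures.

L = R × t_tx = 27000000 b/s × 0.00344 s = 92880 bits.
In bytes: 92880 / 8 = 11600 bytes.

11600 bytes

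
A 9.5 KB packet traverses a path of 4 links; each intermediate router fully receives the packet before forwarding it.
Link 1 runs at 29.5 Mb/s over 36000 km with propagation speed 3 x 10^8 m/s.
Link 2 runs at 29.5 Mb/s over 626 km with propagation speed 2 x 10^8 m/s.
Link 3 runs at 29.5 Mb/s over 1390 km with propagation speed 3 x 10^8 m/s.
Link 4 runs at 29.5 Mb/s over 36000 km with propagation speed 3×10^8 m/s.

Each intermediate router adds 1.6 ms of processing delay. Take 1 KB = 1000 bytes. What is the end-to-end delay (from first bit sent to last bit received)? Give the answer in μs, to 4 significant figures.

262900 μs

L = 76000 bits.
Transmission delay per hop = L/R = 76000/29500000 = 2576.27 μs; 4 hops → 10305.1 μs.
Propagation delays (d/s per hop): 120000, 3130, 4633.33, 120000 μs; sum = 247763 μs.
Processing at 3 router(s): 3 × 1.6 ms = 4800 μs.
End-to-end = 262900 μs.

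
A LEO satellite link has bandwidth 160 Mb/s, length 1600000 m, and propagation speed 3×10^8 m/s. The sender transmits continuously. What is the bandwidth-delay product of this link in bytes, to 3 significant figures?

107000 bytes

Propagation delay = 1600000 / 300000000 = 0.00533333 s.
BDP = R × t_prop = 160000000 × 0.00533333 = 853333 bits.
In bytes: 853333/8 = 107000 bytes.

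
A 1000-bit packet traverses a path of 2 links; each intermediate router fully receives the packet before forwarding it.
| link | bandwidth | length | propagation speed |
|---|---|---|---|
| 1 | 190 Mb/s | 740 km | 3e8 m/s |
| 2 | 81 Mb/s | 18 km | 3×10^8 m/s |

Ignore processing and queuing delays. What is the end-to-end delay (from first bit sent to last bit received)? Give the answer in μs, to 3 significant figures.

2540 μs

Transmission delays (L/R per hop): 5.26316, 12.3457 μs; sum = 17.6088 μs.
Propagation delays (d/s per hop): 2466.67, 60 μs; sum = 2526.67 μs.
End-to-end = 2540 μs.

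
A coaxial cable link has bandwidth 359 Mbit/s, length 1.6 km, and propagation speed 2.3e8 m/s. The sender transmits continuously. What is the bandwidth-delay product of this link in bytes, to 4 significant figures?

Propagation delay = 1600 / 2.3e+08 = 6.95652e-06 s.
BDP = R × t_prop = 359000000 × 6.95652e-06 = 2497.39 bits.
In bytes: 2497.39/8 = 312.2 bytes.

312.2 bytes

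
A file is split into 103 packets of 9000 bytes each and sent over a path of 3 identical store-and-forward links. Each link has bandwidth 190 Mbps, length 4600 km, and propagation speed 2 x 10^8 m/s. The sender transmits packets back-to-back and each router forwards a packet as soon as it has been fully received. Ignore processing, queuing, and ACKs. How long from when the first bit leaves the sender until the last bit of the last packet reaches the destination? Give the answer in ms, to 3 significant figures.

109 ms

Per-hop transmission t_tx = L/R = 72000/190000000 = 0.378947 ms.
Per-hop propagation t_prop = 4600000/200000000 = 23 ms.
Pipeline fill: first packet needs 3·t_tx to clear all hops; remaining 102 packets each add one t_tx.
Total = (3+103-1)·t_tx + 3·t_prop = 105·0.378947 + 3·23 = 109 ms.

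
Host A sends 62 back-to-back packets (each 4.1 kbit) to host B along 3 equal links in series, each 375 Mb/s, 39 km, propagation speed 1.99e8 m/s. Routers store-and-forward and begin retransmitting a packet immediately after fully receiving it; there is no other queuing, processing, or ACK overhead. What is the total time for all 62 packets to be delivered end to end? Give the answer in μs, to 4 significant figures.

1288 μs

Per-hop transmission t_tx = L/R = 4100/375000000 = 10.9333 μs.
Per-hop propagation t_prop = 39000/199000000 = 195.98 μs.
Pipeline fill: first packet needs 3·t_tx to clear all hops; remaining 61 packets each add one t_tx.
Total = (3+62-1)·t_tx + 3·t_prop = 64·10.9333 + 3·195.98 = 1288 μs.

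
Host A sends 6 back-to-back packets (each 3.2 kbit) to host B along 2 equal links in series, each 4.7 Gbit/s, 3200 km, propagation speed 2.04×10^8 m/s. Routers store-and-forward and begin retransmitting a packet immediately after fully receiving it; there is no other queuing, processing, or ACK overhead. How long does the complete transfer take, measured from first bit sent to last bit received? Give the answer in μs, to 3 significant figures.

Per-hop transmission t_tx = L/R = 3200/4700000000 = 0.680851 μs.
Per-hop propagation t_prop = 3200000/204000000 = 15686.3 μs.
Pipeline fill: first packet needs 2·t_tx to clear all hops; remaining 5 packets each add one t_tx.
Total = (2+6-1)·t_tx + 2·t_prop = 7·0.680851 + 2·15686.3 = 31400 μs.

31400 μs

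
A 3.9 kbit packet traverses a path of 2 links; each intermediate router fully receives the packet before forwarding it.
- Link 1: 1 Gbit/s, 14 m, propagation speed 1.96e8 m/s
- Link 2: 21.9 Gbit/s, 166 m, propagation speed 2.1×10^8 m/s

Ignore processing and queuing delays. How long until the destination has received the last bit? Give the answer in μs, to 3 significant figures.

L = 3900 bits.
Transmission delays (L/R per hop): 3.9, 0.178082 μs; sum = 4.07808 μs.
Propagation delays (d/s per hop): 0.0714286, 0.790476 μs; sum = 0.861905 μs.
End-to-end = 4.94 μs.

4.94 μs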